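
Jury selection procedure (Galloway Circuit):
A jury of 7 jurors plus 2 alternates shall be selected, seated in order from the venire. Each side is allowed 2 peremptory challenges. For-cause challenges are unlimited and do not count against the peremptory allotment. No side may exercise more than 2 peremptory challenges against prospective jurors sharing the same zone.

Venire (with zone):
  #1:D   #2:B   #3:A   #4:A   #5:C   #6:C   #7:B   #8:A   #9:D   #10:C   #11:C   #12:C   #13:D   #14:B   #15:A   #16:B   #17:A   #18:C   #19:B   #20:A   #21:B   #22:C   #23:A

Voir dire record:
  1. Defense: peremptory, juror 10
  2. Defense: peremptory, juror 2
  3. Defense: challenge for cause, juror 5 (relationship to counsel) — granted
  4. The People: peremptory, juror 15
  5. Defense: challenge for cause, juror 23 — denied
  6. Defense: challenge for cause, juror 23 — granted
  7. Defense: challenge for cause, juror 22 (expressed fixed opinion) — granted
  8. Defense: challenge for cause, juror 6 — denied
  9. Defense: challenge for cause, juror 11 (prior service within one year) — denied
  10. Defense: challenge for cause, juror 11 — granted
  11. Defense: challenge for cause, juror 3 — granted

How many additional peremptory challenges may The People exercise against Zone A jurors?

The People peremptories so far: #15 — 1 of 2 used, 1 left overall.
Against Zone A: #15 — 1 used; per-zone cap 2 leaves 1.
Binding limit: min(1, 1) = 1.

1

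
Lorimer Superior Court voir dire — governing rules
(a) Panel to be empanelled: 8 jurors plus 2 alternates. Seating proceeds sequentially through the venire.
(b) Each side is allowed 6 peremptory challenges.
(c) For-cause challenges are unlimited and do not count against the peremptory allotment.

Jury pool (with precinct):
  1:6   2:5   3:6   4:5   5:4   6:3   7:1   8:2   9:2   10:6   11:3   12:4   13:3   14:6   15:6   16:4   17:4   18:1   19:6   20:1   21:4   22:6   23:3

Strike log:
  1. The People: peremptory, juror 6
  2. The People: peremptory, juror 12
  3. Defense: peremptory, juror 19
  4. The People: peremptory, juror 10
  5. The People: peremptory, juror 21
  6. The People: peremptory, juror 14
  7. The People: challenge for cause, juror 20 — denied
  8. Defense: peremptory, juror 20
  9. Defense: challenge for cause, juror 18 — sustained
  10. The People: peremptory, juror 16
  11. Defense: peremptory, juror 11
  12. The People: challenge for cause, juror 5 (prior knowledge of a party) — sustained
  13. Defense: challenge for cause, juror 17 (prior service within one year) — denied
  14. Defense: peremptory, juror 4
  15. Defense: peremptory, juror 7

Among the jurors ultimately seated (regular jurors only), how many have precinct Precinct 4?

Removed: #4, #5, #6, #7, #10, #11, #12, #14, #16, #18, #19, #20, #21.
Seated jurors 1–8: #1, #2, #3, #8, #9, #13, #15, #17 (alternates #22, #23 not counted).
Of those, in Precinct 4: #17 → 1.

1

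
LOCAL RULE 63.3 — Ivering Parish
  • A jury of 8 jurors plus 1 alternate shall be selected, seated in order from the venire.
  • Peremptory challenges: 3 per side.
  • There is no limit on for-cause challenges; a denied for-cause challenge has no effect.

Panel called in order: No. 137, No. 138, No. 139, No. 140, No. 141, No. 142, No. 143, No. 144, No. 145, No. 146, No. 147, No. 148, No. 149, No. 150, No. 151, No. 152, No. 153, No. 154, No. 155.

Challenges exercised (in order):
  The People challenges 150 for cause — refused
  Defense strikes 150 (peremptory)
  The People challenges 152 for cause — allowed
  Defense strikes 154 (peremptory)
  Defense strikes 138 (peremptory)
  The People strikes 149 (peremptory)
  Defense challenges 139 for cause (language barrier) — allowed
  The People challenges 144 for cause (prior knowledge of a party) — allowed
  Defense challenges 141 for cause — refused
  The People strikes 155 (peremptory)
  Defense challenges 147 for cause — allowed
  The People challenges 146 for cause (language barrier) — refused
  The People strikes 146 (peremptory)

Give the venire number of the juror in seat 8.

151

Removed: #138, #139, #144, #146, #147, #149, #150, #152, #154, #155. (#141 stays — for-cause denied.)
Seating in order: seats 1–8 → #137, #140, #141, #142, #143, #145, #148, #151; alternates → #153.
So seat 8 is #151.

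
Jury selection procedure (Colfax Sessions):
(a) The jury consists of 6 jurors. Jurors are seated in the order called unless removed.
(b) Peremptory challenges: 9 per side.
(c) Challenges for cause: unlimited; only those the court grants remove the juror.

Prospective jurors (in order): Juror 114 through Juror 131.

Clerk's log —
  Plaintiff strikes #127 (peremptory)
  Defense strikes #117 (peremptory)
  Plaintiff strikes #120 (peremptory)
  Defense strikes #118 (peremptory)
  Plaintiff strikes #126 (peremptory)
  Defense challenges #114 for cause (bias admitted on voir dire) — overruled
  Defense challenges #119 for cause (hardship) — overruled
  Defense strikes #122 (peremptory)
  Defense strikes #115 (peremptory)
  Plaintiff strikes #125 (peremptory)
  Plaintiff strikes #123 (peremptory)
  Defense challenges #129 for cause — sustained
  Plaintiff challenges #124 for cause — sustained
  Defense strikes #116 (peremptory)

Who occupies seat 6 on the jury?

Removed: #115, #116, #117, #118, #120, #122, #123, #124, #125, #126, #127, #129. (#114, #119 stay — for-cause denied.)
Seating in order: seats 1–6 → #114, #119, #121, #128, #130, #131.
So seat 6 is #131.

131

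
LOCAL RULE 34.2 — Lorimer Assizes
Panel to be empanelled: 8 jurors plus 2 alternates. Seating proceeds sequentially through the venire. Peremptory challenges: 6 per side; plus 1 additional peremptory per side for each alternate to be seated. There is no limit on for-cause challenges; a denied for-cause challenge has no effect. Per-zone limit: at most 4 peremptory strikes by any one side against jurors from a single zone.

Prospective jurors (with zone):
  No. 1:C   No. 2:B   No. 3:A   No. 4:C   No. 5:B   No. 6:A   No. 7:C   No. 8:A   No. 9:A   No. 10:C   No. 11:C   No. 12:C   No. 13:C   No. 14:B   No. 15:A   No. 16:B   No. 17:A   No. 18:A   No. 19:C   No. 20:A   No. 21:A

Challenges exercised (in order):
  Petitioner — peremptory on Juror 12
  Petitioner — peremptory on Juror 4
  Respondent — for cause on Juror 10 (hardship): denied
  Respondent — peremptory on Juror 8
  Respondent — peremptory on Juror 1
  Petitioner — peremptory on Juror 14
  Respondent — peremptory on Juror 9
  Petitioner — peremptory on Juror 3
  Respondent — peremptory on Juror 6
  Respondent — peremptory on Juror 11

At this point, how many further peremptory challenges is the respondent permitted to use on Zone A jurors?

1

Respondent peremptories so far: #8, #1, #9, #6, #11 — 5 of 8 used, 3 left overall.
Against Zone A: #8, #9, #6 — 3 used; per-zone cap 4 leaves 1.
Binding limit: min(3, 1) = 1.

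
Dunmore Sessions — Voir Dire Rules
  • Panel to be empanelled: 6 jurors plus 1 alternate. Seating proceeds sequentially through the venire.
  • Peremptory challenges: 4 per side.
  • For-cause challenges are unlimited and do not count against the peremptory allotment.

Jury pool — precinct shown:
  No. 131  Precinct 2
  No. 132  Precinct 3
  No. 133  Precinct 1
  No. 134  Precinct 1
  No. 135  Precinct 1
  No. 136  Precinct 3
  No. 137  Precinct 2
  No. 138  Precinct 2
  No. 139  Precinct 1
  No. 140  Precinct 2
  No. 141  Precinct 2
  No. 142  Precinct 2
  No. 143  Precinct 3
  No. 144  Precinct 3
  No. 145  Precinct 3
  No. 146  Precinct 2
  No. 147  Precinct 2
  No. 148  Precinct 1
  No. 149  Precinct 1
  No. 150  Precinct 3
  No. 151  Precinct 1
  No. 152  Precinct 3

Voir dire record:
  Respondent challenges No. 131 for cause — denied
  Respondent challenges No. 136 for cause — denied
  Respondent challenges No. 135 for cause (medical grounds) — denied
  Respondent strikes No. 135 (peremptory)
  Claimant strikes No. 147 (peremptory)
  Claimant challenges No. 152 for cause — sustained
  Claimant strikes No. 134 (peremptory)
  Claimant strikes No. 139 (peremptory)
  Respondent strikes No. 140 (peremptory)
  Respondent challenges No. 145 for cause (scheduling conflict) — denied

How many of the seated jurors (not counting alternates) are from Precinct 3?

2

Removed: #134, #135, #139, #140, #147, #152.
Seated jurors 1–6: #131, #132, #133, #136, #137, #138 (alternates #141 not counted).
Of those, in Precinct 3: #132, #136 → 2.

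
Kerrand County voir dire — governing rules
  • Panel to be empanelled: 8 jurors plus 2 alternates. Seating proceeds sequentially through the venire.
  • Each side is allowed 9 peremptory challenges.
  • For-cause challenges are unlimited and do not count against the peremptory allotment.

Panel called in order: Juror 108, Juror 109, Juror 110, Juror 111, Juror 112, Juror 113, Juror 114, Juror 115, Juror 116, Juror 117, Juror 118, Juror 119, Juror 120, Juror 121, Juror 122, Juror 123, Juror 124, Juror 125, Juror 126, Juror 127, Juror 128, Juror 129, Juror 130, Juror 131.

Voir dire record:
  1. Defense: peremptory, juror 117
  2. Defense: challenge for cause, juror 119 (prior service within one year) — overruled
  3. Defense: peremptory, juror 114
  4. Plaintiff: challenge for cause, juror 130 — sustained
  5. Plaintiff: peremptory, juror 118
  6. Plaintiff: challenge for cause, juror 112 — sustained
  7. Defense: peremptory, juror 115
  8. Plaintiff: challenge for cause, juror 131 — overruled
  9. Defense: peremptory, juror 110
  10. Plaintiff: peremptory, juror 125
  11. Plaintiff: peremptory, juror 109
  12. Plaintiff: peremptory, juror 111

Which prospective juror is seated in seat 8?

123

Removed: #109, #110, #111, #112, #114, #115, #117, #118, #125, #130. (#119, #131 stay — for-cause denied.)
Filling seats in venire order through position 8: #108, #113, #116, #119, #120, #121, #122, #123.
So seat 8 is #123.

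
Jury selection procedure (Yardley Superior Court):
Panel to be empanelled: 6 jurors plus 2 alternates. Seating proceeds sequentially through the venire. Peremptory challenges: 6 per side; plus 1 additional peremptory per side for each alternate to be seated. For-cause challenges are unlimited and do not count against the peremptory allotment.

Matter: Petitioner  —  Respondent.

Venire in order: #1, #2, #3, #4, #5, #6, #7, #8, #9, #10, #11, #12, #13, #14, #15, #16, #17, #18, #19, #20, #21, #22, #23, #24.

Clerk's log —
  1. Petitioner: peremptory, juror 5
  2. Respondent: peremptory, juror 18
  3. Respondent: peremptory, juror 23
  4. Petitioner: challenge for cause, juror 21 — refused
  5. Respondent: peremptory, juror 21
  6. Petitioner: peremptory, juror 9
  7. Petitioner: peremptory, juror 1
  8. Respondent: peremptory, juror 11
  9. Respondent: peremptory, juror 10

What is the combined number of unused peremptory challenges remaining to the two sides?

Petitioner allotment: 6 base + 1 × 2 alternates = 8. Respondent allotment: 6 base + 1 × 2 alternates = 8.
Petitioner peremptories used: #5, #9, #1 — 3 (the for-cause on #21 doesn't count).
Respondent peremptories used: #18, #23, #21, #11, #10 — 5.
Remaining: (8 − 3) + (8 − 5) = 8.

8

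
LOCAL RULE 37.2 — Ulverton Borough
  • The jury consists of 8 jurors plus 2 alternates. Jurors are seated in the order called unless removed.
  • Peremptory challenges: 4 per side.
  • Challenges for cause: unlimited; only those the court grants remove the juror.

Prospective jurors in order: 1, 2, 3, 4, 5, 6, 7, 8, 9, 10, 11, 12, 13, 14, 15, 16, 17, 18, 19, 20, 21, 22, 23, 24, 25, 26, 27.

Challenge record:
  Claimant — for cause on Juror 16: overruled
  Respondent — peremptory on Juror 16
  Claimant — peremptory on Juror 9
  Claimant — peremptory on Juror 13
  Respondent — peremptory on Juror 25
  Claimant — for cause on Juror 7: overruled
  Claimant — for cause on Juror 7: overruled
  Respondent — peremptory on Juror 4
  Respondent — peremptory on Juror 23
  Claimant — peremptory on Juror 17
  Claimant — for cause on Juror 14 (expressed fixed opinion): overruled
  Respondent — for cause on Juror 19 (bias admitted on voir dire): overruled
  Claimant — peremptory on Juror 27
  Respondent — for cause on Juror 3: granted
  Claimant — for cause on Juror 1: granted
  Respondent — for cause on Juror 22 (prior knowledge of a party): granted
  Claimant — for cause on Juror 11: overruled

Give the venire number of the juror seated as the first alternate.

14

Removed: #1, #3, #4, #9, #13, #16, #17, #22, #23, #25, #27. (#7, #11, #14, #19 stay — for-cause denied.)
Seating in order: seats 1–8 → #2, #5, #6, #7, #8, #10, #11, #12; alternates → #14, #15.
So alternate 1 is #14.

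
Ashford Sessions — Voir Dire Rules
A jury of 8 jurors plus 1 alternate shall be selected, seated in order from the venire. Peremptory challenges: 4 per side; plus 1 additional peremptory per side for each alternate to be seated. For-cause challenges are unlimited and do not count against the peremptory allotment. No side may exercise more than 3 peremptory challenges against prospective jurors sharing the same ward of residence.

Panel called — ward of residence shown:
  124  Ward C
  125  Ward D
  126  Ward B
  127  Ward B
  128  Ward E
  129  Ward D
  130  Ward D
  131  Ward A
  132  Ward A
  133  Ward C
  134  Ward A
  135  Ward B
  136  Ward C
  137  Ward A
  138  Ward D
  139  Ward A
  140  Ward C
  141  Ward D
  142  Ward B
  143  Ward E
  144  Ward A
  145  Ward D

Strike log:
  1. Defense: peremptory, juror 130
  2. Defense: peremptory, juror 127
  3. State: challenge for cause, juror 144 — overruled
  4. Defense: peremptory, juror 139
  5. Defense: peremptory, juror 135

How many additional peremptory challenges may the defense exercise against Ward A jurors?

1

Defense peremptories so far: #130, #127, #139, #135 — 4 of 5 used, 1 left overall.
Against Ward A: #139 — 1 used; per-ward cap 3 leaves 2.
Binding limit: min(1, 2) = 1.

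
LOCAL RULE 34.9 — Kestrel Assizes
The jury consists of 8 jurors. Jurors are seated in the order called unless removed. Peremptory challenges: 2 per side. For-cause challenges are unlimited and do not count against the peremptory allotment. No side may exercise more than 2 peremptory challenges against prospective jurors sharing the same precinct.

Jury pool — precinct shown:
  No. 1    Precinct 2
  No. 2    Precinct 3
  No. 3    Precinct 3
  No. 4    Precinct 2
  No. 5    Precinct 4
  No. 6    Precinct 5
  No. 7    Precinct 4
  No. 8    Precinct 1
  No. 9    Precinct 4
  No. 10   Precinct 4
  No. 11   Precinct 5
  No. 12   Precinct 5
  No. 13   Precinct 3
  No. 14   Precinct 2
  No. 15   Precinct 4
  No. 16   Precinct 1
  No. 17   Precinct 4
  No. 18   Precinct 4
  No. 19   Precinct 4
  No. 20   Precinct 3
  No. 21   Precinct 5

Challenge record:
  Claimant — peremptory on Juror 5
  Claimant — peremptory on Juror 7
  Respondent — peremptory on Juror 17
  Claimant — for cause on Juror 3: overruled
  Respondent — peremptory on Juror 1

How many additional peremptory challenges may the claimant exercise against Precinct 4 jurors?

Claimant peremptories so far: #5, #7 — 2 of 2 used, 0 left overall.
Against Precinct 4: #5, #7 — 2 used; per-precinct cap 2 leaves 0.
Binding limit: min(0, 0) = 0.

0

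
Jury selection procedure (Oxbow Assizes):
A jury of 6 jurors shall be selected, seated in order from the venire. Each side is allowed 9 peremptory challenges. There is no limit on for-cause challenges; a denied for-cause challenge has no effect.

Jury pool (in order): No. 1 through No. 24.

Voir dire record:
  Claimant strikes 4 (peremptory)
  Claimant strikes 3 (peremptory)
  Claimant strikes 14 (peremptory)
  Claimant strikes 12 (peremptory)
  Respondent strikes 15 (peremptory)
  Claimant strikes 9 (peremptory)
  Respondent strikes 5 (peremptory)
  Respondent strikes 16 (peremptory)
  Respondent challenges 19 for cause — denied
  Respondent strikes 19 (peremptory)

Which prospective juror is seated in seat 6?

Removed: #3, #4, #5, #9, #12, #14, #15, #16, #19.
Filling seats in venire order through position 6: #1, #2, #6, #7, #8, #10.
So seat 6 is #10.

10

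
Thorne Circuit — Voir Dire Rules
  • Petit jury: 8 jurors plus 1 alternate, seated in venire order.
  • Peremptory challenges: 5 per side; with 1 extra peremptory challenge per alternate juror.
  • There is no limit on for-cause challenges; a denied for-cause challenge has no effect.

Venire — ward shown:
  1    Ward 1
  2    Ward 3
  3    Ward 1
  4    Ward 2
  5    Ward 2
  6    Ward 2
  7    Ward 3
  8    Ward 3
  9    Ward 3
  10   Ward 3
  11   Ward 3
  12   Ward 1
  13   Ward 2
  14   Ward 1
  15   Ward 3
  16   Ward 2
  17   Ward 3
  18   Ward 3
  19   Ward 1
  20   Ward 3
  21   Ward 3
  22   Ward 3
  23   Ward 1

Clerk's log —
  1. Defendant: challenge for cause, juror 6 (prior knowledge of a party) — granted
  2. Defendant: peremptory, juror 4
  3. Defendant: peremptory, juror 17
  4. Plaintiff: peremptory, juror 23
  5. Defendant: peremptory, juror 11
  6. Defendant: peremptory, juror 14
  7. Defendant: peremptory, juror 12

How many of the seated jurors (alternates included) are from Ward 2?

2

Removed: #4, #6, #11, #12, #14, #17, #23.
Seated (9 incl. alternates): #1, #2, #3, #5, #7, #8, #9, #10, #13.
Of those, in Ward 2: #5, #13 → 2.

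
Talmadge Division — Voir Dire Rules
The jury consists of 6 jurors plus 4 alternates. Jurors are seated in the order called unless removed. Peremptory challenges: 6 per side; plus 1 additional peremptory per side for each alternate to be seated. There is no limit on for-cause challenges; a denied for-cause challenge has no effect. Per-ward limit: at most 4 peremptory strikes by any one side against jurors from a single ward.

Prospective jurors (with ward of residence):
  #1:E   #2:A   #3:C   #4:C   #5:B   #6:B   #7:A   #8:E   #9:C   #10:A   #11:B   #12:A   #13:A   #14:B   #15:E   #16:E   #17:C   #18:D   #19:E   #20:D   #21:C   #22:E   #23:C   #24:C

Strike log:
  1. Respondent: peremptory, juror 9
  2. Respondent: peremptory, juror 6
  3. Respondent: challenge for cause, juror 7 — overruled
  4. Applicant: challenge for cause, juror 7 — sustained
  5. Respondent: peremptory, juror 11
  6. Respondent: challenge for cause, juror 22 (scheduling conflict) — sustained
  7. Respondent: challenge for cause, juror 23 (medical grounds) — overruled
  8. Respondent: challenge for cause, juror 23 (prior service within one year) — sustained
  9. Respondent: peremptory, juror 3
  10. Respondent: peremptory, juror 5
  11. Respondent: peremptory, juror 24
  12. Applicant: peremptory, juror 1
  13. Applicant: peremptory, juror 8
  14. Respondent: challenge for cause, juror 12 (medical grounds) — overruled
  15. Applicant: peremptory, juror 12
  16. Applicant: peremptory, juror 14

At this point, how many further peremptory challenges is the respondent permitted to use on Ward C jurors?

Respondent peremptories so far: #9, #6, #11, #3, #5, #24 — 6 of 10 used, 4 left overall.
Against Ward C: #9, #3, #24 — 3 used; per-ward cap 4 leaves 1.
Binding limit: min(4, 1) = 1.

1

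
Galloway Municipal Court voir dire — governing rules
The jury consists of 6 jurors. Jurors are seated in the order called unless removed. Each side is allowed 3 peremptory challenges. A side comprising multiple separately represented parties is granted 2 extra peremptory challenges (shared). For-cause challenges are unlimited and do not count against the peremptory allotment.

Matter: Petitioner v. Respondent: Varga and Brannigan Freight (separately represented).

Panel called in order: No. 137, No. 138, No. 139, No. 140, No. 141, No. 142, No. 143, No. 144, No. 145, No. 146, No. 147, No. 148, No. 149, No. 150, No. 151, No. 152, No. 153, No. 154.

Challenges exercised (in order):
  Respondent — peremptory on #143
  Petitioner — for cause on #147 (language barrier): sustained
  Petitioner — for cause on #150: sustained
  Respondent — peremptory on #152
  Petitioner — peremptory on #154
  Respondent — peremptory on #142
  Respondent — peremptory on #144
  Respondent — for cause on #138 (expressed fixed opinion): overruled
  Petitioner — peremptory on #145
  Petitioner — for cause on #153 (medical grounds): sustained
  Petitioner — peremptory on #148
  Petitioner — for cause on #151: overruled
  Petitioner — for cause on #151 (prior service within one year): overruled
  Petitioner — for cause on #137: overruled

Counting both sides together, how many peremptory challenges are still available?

Petitioner allotment: 3. Respondent allotment: 3 base + 2 multi-party = 5.
Petitioner peremptories used: #154, #145, #148 — 3 (for-cause on #147, #150, #153, #151, #151, #137 don't count).
Respondent peremptories used: #143, #152, #142, #144 — 4 (the for-cause on #138 doesn't count).
Remaining: (3 − 3) + (5 − 4) = 1.

1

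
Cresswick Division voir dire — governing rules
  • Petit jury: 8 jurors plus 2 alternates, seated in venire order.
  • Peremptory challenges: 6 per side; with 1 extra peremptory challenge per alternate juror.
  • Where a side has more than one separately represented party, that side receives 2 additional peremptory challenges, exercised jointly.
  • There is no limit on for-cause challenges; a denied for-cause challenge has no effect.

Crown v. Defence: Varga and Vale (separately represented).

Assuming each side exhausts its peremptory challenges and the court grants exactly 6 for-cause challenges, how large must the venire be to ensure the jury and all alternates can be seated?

34

Seats to fill: 8 + 2 alternates = 10.
Peremptories — Crown: 6 + 1×2 = 8; Defence: 6 + 1×2 + 2 = 10; total 18.
For-cause removals: 6.
Minimum venire: 10 + 18 + 6 = 34.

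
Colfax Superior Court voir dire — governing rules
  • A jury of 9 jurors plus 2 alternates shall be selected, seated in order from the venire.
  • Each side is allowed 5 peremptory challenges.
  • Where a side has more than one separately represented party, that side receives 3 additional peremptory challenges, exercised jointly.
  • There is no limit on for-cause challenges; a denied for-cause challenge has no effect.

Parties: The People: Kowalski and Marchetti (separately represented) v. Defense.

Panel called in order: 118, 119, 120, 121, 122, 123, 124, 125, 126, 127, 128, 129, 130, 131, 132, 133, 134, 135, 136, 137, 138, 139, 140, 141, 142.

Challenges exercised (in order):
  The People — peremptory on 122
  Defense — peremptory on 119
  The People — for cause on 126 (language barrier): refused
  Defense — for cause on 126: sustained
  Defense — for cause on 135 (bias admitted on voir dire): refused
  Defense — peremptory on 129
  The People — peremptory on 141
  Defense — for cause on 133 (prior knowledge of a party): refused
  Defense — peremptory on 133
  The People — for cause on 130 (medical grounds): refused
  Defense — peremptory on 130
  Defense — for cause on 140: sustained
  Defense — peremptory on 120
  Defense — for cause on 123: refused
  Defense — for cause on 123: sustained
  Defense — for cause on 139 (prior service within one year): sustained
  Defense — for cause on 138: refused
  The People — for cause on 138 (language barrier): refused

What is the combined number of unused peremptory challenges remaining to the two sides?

6

The People allotment: 5 base + 3 multi-party = 8. Defense allotment: 5.
The People peremptories used: #122, #141 — 2 (for-cause on #126, #130, #138 don't count).
Defense peremptories used: #119, #129, #133, #130, #120 — 5 (for-cause on #126, #135, #133, #140, #123, #123, #139, #138 don't count).
Remaining: (8 − 2) + (5 − 5) = 6.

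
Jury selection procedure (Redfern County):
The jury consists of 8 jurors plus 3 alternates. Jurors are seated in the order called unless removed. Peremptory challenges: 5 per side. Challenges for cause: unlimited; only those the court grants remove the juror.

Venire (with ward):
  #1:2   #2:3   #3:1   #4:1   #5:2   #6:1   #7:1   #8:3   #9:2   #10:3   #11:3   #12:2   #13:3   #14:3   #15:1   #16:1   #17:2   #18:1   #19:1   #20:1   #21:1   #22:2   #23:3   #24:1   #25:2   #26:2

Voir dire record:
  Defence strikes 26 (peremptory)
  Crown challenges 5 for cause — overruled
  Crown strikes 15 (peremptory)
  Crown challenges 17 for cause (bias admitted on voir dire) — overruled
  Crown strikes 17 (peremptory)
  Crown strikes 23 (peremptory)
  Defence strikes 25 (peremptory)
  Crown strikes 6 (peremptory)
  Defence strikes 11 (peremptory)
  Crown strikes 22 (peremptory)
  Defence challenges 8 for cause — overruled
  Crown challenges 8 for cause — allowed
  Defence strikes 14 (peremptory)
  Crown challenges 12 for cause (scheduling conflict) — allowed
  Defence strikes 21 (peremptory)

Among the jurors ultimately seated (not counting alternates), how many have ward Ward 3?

2

Removed: #6, #8, #11, #12, #14, #15, #17, #21, #22, #23, #25, #26.
Seated jurors 1–8: #1, #2, #3, #4, #5, #7, #9, #10 (alternates #13, #16, #18 not counted).
Of those, in Ward 3: #2, #10 → 2.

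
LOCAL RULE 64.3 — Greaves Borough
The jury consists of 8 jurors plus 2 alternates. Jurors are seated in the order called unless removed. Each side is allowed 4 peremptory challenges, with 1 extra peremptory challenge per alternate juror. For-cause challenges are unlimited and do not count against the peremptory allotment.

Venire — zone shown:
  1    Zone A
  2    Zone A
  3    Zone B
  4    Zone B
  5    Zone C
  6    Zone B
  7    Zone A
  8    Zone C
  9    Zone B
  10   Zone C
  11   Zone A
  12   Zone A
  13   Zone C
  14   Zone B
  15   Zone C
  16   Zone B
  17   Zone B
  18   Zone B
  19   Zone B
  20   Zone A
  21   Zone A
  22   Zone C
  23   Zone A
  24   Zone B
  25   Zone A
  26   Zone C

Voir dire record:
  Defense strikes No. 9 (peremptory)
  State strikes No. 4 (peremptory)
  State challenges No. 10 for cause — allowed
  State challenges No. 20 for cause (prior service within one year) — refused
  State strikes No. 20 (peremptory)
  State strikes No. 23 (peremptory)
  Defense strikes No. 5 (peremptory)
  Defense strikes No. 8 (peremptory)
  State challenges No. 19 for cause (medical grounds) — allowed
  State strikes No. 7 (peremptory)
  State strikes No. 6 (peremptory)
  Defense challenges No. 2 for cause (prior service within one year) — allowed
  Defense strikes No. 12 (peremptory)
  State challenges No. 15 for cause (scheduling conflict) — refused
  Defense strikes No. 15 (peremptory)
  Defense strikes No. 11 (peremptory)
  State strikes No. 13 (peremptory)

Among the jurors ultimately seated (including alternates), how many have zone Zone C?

1

Removed: #2, #4, #5, #6, #7, #8, #9, #10, #11, #12, #13, #15, #19, #20, #23.
Seated (10 incl. alternates): #1, #3, #14, #16, #17, #18, #21, #22, #24, #25.
Of those, in Zone C: #22 → 1.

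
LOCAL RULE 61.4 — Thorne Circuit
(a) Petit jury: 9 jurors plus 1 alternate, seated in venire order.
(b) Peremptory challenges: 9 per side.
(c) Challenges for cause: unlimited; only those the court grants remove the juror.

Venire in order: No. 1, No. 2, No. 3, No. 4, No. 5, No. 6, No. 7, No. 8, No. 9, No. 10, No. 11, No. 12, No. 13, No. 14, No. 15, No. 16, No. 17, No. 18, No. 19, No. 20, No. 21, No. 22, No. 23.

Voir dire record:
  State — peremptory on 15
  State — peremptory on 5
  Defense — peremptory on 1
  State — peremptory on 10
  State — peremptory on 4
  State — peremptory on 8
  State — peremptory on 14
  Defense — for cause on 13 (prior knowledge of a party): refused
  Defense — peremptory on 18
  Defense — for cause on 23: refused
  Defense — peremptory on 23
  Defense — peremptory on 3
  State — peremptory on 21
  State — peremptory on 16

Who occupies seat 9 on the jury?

Removed: #1, #3, #4, #5, #8, #10, #14, #15, #16, #18, #21, #23. (#13 stays — for-cause denied.)
Seating in order: seats 1–9 → #2, #6, #7, #9, #11, #12, #13, #17, #19; alternates → #20.
So seat 9 is #19.

19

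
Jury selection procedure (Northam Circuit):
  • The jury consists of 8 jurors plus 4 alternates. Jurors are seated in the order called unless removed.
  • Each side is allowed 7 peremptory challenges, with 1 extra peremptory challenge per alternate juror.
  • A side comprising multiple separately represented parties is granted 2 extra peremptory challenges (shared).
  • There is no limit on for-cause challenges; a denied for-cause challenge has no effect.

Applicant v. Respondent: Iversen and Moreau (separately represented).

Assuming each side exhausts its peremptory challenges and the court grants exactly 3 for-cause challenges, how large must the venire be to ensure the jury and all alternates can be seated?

39

Seats to fill: 8 + 4 alternates = 12.
Peremptories — Applicant: 7 + 1×4 = 11; Respondent: 7 + 1×4 + 2 = 13; total 24.
For-cause removals: 3.
Minimum venire: 12 + 24 + 3 = 39.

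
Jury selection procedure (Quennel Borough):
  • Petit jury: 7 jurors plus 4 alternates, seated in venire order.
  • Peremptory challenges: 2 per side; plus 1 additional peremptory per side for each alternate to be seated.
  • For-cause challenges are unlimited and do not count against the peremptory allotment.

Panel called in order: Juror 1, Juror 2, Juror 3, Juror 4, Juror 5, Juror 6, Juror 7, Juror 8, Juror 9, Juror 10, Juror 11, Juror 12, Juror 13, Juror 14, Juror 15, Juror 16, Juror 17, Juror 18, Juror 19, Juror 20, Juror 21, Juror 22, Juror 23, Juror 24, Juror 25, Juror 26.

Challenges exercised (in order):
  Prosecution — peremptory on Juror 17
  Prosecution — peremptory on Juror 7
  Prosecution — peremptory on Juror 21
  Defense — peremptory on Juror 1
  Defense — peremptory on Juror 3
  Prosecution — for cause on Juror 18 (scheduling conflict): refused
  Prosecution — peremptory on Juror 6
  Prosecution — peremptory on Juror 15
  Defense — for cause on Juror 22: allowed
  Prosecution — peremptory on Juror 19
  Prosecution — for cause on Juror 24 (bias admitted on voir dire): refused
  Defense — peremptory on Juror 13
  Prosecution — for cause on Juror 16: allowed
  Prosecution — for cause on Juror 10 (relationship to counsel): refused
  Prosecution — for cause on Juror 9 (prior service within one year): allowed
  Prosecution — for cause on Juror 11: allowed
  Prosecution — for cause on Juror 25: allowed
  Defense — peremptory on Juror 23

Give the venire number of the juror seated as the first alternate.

18

Removed: #1, #3, #6, #7, #9, #11, #13, #15, #16, #17, #19, #21, #22, #23, #25. (#10, #18, #24 stay — for-cause denied.)
Seating in order: seats 1–7 → #2, #4, #5, #8, #10, #12, #14; alternates → #18, #20, #24, #26.
So alternate 1 is #18.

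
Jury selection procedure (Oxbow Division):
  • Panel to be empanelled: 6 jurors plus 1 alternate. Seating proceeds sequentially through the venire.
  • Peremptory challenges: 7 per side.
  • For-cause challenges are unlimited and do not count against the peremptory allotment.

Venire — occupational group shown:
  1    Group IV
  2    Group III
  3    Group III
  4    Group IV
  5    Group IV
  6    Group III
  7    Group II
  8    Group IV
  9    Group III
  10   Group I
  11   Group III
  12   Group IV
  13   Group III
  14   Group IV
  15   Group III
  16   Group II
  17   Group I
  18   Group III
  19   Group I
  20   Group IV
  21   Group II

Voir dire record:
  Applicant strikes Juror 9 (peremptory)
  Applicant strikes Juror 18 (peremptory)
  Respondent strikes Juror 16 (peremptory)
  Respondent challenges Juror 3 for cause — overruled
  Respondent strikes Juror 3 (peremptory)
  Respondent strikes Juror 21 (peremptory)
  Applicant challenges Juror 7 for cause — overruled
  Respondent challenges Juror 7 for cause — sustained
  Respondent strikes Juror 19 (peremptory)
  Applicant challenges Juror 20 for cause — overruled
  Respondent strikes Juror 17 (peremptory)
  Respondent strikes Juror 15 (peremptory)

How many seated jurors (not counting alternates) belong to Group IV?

Removed: #3, #7, #9, #15, #16, #17, #18, #19, #21.
Seated jurors 1–6: #1, #2, #4, #5, #6, #8 (alternates #10 not counted).
Of those, in Group IV: #1, #4, #5, #8 → 4.

4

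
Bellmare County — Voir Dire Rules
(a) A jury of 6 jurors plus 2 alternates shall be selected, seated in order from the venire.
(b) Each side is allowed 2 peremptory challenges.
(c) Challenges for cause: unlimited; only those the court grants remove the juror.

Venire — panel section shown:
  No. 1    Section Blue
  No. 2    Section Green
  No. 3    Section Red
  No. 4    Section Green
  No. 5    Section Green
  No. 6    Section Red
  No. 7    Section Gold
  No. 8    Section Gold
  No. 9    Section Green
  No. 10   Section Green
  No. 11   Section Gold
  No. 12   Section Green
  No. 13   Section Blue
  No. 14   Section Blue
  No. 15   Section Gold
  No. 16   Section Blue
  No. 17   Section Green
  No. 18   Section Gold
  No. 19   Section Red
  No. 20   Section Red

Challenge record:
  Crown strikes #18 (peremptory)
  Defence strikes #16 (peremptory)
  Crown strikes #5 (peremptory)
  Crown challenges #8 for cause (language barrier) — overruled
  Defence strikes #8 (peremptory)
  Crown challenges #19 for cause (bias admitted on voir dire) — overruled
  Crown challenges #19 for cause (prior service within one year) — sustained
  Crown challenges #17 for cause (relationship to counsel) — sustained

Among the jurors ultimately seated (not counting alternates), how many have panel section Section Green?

Removed: #5, #8, #16, #17, #18, #19.
Seated jurors 1–6: #1, #2, #3, #4, #6, #7 (alternates #9, #10 not counted).
Of those, in Section Green: #2, #4 → 2.

2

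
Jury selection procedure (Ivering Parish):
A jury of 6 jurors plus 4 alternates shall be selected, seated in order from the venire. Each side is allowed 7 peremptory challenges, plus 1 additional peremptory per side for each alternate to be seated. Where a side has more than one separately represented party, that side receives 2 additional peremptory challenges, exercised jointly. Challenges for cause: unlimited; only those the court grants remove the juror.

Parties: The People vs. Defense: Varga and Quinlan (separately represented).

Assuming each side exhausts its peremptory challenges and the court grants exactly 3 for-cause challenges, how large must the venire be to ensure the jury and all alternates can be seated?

Seats to fill: 6 + 4 alternates = 10.
Peremptories — The People: 7 + 1×4 = 11; Defense: 7 + 1×4 + 2 = 13; total 24.
For-cause removals: 3.
Minimum venire: 10 + 24 + 3 = 37.

37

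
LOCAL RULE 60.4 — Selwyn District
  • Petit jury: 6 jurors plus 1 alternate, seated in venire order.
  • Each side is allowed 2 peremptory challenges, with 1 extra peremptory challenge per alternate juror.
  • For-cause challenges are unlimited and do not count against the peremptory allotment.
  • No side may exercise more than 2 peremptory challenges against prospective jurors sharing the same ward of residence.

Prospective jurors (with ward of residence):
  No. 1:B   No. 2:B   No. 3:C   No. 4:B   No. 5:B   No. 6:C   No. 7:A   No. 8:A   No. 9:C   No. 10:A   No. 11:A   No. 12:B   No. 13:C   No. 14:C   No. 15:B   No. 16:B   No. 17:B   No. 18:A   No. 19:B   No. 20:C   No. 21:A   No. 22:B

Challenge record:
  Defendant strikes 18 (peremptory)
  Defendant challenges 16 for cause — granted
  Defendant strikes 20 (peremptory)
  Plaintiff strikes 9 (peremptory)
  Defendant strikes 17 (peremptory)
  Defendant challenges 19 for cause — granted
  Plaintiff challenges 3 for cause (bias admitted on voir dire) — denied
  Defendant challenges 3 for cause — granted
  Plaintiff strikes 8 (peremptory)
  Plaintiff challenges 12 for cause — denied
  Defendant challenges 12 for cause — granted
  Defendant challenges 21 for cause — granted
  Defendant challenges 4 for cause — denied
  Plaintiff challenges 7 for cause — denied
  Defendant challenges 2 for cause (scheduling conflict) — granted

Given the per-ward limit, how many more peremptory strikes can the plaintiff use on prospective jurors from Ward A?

1

Plaintiff peremptories so far: #9, #8 — 2 of 3 used, 1 left overall.
Against Ward A: #8 — 1 used; per-ward cap 2 leaves 1.
Binding limit: min(1, 1) = 1.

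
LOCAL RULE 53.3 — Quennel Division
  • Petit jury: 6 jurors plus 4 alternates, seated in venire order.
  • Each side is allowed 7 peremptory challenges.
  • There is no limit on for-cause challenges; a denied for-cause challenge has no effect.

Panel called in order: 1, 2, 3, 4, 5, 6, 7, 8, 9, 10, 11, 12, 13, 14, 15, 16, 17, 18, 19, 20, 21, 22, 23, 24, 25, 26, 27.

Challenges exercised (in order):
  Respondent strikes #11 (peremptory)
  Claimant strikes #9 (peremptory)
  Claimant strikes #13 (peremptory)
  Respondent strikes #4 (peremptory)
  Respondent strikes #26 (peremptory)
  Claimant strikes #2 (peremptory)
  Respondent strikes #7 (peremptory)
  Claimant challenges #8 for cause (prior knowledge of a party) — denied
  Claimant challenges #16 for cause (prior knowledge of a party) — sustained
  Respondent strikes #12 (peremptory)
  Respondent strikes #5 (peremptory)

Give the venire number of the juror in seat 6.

14

Removed: #2, #4, #5, #7, #9, #11, #12, #13, #16, #26. (#8 stays — for-cause denied.)
Seating in order: seats 1–6 → #1, #3, #6, #8, #10, #14; alternates → #15, #17, #18, #19.
So seat 6 is #14.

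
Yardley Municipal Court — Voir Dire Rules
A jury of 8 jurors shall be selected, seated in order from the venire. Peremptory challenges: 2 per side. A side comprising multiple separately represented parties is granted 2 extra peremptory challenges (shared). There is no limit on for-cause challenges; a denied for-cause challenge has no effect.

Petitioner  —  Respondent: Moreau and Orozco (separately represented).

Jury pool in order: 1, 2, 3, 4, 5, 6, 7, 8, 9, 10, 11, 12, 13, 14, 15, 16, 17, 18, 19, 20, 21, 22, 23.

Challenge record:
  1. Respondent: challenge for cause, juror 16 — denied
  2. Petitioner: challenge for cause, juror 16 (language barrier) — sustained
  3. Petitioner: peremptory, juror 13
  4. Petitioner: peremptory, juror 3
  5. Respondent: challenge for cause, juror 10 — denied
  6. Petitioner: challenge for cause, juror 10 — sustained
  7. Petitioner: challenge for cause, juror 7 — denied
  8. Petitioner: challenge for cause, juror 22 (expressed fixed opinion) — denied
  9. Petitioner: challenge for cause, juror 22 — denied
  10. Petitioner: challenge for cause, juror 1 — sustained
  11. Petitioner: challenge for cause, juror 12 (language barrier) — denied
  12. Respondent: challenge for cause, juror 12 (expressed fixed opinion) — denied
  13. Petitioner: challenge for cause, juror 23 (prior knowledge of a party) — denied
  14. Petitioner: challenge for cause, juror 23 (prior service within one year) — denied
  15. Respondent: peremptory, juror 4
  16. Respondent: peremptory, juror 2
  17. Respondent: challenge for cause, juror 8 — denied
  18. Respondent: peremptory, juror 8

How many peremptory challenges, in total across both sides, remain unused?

1

Petitioner allotment: 2. Respondent allotment: 2 base + 2 multi-party = 4.
Petitioner peremptories used: #13, #3 — 2 (for-cause on #16, #10, #7, #22, #22, #1, #12, #23, #23 don't count).
Respondent peremptories used: #4, #2, #8 — 3 (for-cause on #16, #10, #12, #8 don't count).
Remaining: (2 − 2) + (4 − 3) = 1.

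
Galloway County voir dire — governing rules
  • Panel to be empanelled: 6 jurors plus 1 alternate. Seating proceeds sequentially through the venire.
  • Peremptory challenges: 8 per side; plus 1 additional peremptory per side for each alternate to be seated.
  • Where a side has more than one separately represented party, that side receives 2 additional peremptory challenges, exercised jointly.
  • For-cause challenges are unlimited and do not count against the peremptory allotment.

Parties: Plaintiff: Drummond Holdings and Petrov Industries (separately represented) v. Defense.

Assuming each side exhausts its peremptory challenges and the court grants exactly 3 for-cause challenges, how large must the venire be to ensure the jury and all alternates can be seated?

30

Seats to fill: 6 + 1 alternates = 7.
Peremptories — Plaintiff: 8 + 1×1 + 2 = 11; Defense: 8 + 1×1 = 9; total 20.
For-cause removals: 3.
Minimum venire: 7 + 20 + 3 = 30.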